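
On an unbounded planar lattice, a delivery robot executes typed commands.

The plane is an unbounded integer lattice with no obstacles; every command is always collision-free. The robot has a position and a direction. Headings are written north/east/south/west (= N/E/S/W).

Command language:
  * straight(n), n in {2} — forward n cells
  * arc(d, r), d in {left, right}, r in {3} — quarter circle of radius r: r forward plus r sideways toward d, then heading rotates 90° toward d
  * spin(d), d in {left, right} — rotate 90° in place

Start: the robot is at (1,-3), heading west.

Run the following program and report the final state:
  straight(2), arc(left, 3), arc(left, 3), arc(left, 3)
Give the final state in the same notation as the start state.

at (2,-6), heading north

begin: at (1,-3), heading west
t=1 straight(2) ⇒ at (-1,-3), heading west
t=2 arc(left, 3) ⇒ at (-4,-6), heading south
t=3 arc(left, 3) ⇒ at (-1,-9), heading east
t=4 arc(left, 3) ⇒ at (2,-6), heading north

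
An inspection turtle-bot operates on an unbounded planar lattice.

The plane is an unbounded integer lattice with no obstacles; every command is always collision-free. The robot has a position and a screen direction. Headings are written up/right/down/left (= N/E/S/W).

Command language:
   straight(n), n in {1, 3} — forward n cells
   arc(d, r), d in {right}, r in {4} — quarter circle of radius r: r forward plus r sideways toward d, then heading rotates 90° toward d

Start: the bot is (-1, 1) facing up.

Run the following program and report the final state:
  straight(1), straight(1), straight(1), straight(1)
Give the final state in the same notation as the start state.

begin: (-1, 1) facing up
step 1 (straight(1)): (-1, 2) facing up
step 2 (straight(1)): (-1, 3) facing up
step 3 (straight(1)): (-1, 4) facing up
step 4 (straight(1)): (-1, 5) facing up

(-1, 5) facing up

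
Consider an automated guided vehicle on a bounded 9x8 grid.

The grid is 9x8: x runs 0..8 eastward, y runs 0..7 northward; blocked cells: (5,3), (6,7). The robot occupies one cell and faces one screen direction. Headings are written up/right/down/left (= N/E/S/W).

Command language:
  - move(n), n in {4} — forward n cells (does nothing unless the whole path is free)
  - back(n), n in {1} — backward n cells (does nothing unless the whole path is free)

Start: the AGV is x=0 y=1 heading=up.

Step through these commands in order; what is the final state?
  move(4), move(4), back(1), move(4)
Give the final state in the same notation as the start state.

x=0 y=4 heading=up

t0: x=0 y=1 heading=up
[1] after move(4): x=0 y=5 heading=up
[2] after move(4): x=0 y=5 heading=up
[3] after back(1): x=0 y=4 heading=up
[4] after move(4): x=0 y=4 heading=up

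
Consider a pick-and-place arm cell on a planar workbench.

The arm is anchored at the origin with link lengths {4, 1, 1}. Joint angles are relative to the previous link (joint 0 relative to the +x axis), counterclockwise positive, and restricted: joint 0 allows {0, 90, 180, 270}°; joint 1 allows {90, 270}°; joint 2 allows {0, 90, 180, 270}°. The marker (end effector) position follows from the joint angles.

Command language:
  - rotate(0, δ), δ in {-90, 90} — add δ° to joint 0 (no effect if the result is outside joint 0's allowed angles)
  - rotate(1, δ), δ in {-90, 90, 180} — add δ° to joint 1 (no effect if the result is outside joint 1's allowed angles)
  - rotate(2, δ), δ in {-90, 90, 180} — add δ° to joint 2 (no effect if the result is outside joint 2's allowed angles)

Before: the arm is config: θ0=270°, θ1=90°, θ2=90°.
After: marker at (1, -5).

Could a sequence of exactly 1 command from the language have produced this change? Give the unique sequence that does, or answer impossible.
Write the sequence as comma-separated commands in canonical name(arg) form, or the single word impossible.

start: config: θ0=270°, θ1=90°, θ2=90°
1. rotate(2, 180) → config: θ0=270°, θ1=90°, θ2=270°
all 8 alternatives checked — unique.

rotate(2, 180)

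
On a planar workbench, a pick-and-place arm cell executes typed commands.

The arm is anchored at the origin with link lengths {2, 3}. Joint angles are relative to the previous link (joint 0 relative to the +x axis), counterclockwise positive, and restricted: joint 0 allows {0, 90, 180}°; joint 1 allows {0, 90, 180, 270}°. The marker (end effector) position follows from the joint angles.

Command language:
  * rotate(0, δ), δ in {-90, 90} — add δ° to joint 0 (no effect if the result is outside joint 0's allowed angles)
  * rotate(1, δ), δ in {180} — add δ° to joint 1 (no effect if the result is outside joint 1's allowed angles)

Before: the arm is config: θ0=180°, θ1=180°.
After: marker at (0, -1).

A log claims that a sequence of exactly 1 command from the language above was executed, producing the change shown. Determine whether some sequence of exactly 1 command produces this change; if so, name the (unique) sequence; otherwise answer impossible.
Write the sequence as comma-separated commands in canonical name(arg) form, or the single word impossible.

rotate(0, -90)

initial: config: θ0=180°, θ1=180°
t=1 rotate(0, -90) ⇒ config: θ0=90°, θ1=180°
no other 1-command option fits: unique.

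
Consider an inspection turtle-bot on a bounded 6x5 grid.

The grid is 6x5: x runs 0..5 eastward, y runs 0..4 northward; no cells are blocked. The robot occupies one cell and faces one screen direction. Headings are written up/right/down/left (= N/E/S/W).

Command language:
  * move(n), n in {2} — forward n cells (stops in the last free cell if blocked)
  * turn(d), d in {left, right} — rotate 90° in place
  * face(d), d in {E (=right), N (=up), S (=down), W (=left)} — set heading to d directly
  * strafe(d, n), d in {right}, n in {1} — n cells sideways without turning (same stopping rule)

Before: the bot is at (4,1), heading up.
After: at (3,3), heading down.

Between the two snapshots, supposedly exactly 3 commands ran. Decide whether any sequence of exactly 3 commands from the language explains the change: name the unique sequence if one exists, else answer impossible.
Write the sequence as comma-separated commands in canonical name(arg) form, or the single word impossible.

move(2), face(S), strafe(right, 1)

key: position moved to (3,3) AND the heading swung to S — translation plus rotation needed
start: at (4,1), heading up
[1] after move(2): at (4,3), heading up
[2] after face(S): at (4,3), heading down
[3] after strafe(right, 1): at (3,3), heading down
no rival 3-sequence matches.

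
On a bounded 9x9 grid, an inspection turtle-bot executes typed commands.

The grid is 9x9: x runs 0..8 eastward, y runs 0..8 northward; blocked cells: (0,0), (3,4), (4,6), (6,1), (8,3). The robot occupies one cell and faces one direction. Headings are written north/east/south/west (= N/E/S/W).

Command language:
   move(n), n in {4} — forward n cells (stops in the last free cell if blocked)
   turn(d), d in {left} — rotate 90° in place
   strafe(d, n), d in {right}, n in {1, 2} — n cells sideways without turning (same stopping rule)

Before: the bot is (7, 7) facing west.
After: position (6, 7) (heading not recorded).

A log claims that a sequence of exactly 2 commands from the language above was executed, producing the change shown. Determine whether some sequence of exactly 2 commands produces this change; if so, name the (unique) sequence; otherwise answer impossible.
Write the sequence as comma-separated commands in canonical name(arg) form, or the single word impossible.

key: running strafe(right, 1) before turn(left) would end elsewhere — order is forced
t0: (7, 7) facing west
step 1 (turn(left)): (7, 7) facing south
step 2 (strafe(right, 1)): (6, 7) facing south
uniquely the one of 16 2-step routes that fits.

turn(left), strafe(right, 1)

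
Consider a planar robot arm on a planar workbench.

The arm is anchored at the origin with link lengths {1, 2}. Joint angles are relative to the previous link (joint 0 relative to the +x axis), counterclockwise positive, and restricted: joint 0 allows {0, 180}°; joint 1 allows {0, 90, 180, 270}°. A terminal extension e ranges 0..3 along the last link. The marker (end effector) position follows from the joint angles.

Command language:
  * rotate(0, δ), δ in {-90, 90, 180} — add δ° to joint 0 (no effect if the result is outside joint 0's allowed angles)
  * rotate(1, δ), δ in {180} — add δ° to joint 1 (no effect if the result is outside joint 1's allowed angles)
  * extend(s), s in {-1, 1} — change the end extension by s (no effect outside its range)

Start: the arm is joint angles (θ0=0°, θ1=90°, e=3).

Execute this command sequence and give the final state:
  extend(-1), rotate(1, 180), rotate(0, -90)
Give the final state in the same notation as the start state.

start: joint angles (θ0=0°, θ1=90°, e=3)
step 1 (extend(-1)): joint angles (θ0=0°, θ1=90°, e=2)
step 2 (rotate(1, 180)): joint angles (θ0=0°, θ1=270°, e=2)
step 3 (rotate(0, -90)): joint angles (θ0=0°, θ1=270°, e=2)

joint angles (θ0=0°, θ1=270°, e=2)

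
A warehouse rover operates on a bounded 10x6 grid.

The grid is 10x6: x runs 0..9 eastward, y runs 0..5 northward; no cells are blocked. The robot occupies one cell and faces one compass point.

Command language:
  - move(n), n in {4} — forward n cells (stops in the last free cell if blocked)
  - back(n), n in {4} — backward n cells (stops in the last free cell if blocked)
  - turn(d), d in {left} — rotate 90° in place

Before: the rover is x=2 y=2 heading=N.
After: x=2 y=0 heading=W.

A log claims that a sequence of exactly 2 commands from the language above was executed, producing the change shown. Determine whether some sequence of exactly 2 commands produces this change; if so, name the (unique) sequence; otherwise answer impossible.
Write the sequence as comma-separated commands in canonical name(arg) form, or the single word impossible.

back(4), turn(left)

key: back(4) runs into the grid edge before its full distance
from: x=2 y=2 heading=N
t=1 back(4) ⇒ x=2 y=0 heading=N
t=2 turn(left) ⇒ x=2 y=0 heading=W
uniquely the one of 9 2-step routes that fits.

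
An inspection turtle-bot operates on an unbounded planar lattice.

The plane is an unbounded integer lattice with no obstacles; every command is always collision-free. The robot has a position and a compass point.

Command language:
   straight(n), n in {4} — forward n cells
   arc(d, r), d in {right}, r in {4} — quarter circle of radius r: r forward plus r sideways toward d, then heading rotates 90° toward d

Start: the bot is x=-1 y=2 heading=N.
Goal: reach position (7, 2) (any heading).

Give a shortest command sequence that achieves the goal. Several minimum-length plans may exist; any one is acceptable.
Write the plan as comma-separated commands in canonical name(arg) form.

arc(right, 4), arc(right, 4)

start: x=-1 y=2 heading=N
step 1 (arc(right, 4)): x=3 y=6 heading=E
step 2 (arc(right, 4)): x=7 y=2 heading=S
shorter routes all fall short; 2 is best.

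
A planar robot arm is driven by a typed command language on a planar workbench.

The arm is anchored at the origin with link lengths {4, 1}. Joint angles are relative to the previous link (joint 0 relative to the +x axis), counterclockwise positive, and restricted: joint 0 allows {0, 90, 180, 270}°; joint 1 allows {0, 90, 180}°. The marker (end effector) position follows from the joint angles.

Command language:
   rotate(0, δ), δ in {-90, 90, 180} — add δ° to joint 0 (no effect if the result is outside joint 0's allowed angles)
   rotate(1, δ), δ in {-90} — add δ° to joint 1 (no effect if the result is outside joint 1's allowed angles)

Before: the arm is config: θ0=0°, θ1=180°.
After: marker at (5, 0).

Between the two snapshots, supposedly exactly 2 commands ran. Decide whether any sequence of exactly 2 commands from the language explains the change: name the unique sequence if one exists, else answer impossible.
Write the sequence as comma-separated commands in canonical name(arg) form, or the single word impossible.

rotate(1, -90), rotate(1, -90)

t0: config: θ0=0°, θ1=180°
t=1 rotate(1, -90) ⇒ config: θ0=0°, θ1=90°
t=2 rotate(1, -90) ⇒ config: θ0=0°, θ1=0°
all 16 alternatives checked — unique.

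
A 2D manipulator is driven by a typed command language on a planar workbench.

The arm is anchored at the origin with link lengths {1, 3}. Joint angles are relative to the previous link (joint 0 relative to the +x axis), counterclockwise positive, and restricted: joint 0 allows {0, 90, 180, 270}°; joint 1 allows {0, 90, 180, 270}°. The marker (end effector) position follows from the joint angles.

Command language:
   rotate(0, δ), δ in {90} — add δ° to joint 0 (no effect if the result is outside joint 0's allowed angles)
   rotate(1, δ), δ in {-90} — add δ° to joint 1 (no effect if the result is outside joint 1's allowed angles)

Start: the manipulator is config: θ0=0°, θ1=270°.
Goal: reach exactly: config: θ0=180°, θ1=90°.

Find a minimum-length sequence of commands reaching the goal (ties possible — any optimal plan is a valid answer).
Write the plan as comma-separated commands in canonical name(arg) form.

rotate(0, 90), rotate(0, 90), rotate(1, -90), rotate(1, -90)

t0: config: θ0=0°, θ1=270°
1. rotate(0, 90) → config: θ0=90°, θ1=270°
2. rotate(0, 90) → config: θ0=180°, θ1=270°
3. rotate(1, -90) → config: θ0=180°, θ1=180°
4. rotate(1, -90) → config: θ0=180°, θ1=90°
shorter routes all fall short; 4 is best.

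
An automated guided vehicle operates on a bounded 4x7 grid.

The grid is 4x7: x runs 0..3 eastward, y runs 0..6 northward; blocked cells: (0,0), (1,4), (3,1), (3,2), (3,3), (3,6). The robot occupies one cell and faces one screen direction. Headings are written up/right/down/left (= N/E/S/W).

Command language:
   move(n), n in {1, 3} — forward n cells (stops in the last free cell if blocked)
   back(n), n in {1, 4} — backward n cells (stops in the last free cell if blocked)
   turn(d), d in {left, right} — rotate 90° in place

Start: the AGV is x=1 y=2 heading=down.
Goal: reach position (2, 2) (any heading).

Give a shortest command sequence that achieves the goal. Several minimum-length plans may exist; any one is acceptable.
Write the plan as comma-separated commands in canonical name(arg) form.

turn(left), move(1)

t0: x=1 y=2 heading=down
t=1 turn(left) ⇒ x=1 y=2 heading=right
t=2 move(1) ⇒ x=2 y=2 heading=right
no 1-step plan works, so 2 is optimal.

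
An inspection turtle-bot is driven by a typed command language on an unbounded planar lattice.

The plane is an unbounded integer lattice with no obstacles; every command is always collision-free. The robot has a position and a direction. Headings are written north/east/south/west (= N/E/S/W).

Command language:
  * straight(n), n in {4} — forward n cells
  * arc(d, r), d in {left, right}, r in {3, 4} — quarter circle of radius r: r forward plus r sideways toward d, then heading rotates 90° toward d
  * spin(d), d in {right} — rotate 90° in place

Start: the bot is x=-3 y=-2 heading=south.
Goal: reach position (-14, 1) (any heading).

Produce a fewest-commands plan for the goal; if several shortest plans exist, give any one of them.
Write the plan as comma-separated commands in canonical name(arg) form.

arc(right, 4), arc(right, 3), arc(left, 4)

begin: x=-3 y=-2 heading=south
1. arc(right, 4) → x=-7 y=-6 heading=west
2. arc(right, 3) → x=-10 y=-3 heading=north
3. arc(left, 4) → x=-14 y=1 heading=west
shorter routes all fall short; 3 is best.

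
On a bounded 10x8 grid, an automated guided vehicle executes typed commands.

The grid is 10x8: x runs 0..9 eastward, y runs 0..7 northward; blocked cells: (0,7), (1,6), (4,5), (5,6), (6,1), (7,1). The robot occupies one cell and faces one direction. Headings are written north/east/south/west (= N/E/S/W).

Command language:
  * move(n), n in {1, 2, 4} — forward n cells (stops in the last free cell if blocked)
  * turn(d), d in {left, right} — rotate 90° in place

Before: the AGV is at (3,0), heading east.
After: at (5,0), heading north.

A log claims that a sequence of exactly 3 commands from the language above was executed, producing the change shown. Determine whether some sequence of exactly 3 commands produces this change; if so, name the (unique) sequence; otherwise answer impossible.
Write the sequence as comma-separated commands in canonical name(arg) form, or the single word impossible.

move(1), move(1), turn(left)

key: running turn(left) before move(1) would end elsewhere — order is forced
t0: at (3,0), heading east
1. move(1) → at (4,0), heading east
2. move(1) → at (5,0), heading east
3. turn(left) → at (5,0), heading north
no rival 3-sequence matches.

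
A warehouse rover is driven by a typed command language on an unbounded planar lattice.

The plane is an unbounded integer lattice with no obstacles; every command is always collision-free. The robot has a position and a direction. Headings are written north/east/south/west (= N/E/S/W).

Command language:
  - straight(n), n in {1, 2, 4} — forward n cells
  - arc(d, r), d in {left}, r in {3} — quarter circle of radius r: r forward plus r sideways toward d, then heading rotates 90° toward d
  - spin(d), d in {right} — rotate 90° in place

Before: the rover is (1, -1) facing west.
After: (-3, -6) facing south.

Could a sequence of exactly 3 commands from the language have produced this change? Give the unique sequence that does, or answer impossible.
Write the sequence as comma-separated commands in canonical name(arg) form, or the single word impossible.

straight(1), arc(left, 3), straight(2)

key: cell and facing (now S) both changed — the 3 commands mix motion and turning
t0: (1, -1) facing west
step 1 (straight(1)): (0, -1) facing west
step 2 (arc(left, 3)): (-3, -4) facing south
step 3 (straight(2)): (-3, -6) facing south
uniquely the one of 125 3-step routes that fits.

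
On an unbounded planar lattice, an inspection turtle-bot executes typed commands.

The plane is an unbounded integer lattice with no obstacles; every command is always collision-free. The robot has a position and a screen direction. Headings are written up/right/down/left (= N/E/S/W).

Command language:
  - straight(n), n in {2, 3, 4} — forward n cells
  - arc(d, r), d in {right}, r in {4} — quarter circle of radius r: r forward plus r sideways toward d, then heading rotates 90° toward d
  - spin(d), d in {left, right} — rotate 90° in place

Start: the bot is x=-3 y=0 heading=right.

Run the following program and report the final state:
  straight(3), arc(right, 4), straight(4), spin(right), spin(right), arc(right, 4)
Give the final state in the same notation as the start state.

x=8 y=-4 heading=right

t0: x=-3 y=0 heading=right
[1] after straight(3): x=0 y=0 heading=right
[2] after arc(right, 4): x=4 y=-4 heading=down
[3] after straight(4): x=4 y=-8 heading=down
[4] after spin(right): x=4 y=-8 heading=left
[5] after spin(right): x=4 y=-8 heading=up
[6] after arc(right, 4): x=8 y=-4 heading=right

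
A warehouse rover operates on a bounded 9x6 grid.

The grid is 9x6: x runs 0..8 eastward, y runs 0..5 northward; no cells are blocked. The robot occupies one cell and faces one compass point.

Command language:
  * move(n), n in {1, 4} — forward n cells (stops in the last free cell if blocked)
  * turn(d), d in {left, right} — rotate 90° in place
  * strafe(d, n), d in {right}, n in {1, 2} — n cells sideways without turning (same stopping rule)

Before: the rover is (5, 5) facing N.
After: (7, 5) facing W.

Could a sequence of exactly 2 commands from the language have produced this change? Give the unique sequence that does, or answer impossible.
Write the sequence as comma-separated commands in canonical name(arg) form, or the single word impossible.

key: position moved to (7,5) AND the heading swung to W — translation plus rotation needed
begin: (5, 5) facing N
1. strafe(right, 2) → (7, 5) facing N
2. turn(left) → (7, 5) facing W
no rival 2-sequence matches.

strafe(right, 2), turn(left)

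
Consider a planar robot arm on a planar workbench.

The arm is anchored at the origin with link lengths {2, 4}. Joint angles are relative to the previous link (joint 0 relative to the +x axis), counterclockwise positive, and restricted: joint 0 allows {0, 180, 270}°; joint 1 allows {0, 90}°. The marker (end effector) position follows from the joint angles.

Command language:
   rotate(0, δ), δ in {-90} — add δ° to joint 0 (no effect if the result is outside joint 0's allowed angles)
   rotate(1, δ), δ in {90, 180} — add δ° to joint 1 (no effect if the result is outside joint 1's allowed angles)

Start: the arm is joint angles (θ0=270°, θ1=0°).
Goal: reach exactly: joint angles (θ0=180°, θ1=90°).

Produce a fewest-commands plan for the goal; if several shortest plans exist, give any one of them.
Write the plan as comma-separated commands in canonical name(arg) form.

begin: joint angles (θ0=270°, θ1=0°)
[1] after rotate(1, 90): joint angles (θ0=270°, θ1=90°)
[2] after rotate(0, -90): joint angles (θ0=180°, θ1=90°)
minimal: 2 command(s), checked below 2.

rotate(1, 90), rotate(0, -90)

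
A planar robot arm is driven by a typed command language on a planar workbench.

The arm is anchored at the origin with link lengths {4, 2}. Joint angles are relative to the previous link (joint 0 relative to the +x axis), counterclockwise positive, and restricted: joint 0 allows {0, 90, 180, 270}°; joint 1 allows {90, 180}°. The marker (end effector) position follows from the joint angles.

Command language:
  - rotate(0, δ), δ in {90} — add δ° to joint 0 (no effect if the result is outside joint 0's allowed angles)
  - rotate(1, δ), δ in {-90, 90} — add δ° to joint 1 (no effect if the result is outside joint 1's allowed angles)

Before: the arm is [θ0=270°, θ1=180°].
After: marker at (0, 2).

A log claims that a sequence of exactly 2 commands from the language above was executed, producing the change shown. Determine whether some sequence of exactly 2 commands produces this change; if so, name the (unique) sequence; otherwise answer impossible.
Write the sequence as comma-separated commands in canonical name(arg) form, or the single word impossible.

t0: [θ0=270°, θ1=180°]
step 1 (rotate(0, 90)): [θ0=0°, θ1=180°]
step 2 (rotate(0, 90)): [θ0=90°, θ1=180°]
all 9 alternatives checked — unique.

rotate(0, 90), rotate(0, 90)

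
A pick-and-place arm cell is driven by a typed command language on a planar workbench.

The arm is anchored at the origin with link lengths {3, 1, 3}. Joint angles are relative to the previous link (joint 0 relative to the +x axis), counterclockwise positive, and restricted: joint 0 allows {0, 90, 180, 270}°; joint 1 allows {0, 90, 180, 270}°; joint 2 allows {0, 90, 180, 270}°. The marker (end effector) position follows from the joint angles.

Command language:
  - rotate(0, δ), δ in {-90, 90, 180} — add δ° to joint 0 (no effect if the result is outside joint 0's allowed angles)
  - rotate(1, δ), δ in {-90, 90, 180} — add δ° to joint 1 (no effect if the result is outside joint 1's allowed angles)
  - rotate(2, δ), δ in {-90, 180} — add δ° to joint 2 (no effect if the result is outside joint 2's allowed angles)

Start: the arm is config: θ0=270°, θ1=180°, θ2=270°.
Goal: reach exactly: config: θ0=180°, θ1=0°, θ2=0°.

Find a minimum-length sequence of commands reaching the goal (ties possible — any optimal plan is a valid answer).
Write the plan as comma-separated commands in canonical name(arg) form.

rotate(2, 180), rotate(1, 180), rotate(0, -90), rotate(2, -90)

begin: config: θ0=270°, θ1=180°, θ2=270°
step 1 (rotate(2, 180)): config: θ0=270°, θ1=180°, θ2=90°
step 2 (rotate(1, 180)): config: θ0=270°, θ1=0°, θ2=90°
step 3 (rotate(0, -90)): config: θ0=180°, θ1=0°, θ2=90°
step 4 (rotate(2, -90)): config: θ0=180°, θ1=0°, θ2=0°
minimal: 4 command(s), checked below 4.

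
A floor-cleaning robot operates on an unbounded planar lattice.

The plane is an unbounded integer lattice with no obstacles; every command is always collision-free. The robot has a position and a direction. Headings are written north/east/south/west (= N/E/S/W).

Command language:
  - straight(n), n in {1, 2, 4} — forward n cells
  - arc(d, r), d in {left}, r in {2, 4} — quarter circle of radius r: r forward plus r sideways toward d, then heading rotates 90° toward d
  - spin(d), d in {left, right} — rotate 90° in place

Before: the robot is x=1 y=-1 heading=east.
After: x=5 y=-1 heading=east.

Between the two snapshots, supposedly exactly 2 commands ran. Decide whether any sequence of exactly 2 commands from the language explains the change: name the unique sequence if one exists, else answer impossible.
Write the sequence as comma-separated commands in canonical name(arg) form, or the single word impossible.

key: still facing E at the end — nothing in the sequence rotates
from: x=1 y=-1 heading=east
1. straight(2) → x=3 y=-1 heading=east
2. straight(2) → x=5 y=-1 heading=east
no other 2-command option fits: unique.

straight(2), straight(2)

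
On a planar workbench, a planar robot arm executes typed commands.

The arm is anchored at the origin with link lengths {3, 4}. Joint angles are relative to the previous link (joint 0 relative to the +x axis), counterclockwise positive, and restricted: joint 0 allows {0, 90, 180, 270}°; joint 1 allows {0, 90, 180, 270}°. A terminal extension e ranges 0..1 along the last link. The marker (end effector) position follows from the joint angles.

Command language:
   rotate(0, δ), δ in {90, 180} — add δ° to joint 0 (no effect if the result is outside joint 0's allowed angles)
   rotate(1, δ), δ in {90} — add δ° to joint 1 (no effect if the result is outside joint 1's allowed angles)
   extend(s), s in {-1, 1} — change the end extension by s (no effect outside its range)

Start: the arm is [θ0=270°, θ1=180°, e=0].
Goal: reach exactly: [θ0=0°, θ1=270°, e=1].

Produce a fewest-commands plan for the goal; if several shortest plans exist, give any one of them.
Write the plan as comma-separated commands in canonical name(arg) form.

start: [θ0=270°, θ1=180°, e=0]
t=1 rotate(1, 90) ⇒ [θ0=270°, θ1=270°, e=0]
t=2 rotate(0, 90) ⇒ [θ0=0°, θ1=270°, e=0]
t=3 extend(1) ⇒ [θ0=0°, θ1=270°, e=1]
nothing shorter than 3 reaches the goal.

rotate(1, 90), rotate(0, 90), extend(1)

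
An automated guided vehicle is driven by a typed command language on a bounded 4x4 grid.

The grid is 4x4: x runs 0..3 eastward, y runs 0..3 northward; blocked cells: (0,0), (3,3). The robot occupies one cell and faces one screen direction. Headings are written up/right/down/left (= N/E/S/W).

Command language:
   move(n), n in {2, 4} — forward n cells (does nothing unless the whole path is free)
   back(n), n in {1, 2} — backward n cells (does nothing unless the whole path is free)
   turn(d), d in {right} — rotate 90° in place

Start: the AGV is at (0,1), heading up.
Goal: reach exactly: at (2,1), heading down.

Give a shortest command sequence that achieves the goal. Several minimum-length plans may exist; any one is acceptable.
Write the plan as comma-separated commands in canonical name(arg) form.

turn(right), move(2), turn(right)

t0: at (0,1), heading up
[1] after turn(right): at (0,1), heading right
[2] after move(2): at (2,1), heading right
[3] after turn(right): at (2,1), heading down
nothing shorter than 3 reaches the goal.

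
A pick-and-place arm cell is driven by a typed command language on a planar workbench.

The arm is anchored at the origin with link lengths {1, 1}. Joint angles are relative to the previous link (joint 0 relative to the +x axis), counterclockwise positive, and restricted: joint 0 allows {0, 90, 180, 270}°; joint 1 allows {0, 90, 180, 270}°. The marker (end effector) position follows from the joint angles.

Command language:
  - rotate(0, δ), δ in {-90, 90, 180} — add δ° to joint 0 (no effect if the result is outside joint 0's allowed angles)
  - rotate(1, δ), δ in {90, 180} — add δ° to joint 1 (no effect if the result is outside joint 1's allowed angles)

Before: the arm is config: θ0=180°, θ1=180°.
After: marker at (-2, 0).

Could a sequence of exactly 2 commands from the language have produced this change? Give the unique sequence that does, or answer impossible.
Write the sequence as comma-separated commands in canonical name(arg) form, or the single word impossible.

rotate(1, 90), rotate(1, 90)

from: config: θ0=180°, θ1=180°
step 1 (rotate(1, 90)): config: θ0=180°, θ1=270°
step 2 (rotate(1, 90)): config: θ0=180°, θ1=0°
no rival 2-sequence matches.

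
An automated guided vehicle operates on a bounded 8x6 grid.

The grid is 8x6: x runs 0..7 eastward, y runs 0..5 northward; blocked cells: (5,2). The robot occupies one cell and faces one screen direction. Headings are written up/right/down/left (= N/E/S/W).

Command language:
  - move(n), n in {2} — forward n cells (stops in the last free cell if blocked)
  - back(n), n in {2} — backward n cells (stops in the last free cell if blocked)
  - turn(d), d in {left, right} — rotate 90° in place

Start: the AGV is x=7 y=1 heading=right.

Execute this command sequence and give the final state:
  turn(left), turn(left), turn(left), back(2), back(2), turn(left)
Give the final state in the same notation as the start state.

x=7 y=5 heading=right

initial: x=7 y=1 heading=right
1. turn(left) → x=7 y=1 heading=up
2. turn(left) → x=7 y=1 heading=left
3. turn(left) → x=7 y=1 heading=down
4. back(2) → x=7 y=3 heading=down
5. back(2) → x=7 y=5 heading=down
6. turn(left) → x=7 y=5 heading=right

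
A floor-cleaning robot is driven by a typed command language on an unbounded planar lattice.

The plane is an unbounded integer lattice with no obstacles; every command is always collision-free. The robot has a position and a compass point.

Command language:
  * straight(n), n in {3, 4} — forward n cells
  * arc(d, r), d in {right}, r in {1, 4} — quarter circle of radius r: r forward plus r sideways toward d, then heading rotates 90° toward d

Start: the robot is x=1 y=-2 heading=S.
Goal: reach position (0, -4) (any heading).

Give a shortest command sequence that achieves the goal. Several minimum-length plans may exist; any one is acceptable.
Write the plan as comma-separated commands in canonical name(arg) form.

initial: x=1 y=-2 heading=S
[1] after straight(3): x=1 y=-5 heading=S
[2] after arc(right, 4): x=-3 y=-9 heading=W
[3] after arc(right, 1): x=-4 y=-8 heading=N
[4] after arc(right, 4): x=0 y=-4 heading=E
nothing shorter than 4 reaches the goal.

straight(3), arc(right, 4), arc(right, 1), arc(right, 4)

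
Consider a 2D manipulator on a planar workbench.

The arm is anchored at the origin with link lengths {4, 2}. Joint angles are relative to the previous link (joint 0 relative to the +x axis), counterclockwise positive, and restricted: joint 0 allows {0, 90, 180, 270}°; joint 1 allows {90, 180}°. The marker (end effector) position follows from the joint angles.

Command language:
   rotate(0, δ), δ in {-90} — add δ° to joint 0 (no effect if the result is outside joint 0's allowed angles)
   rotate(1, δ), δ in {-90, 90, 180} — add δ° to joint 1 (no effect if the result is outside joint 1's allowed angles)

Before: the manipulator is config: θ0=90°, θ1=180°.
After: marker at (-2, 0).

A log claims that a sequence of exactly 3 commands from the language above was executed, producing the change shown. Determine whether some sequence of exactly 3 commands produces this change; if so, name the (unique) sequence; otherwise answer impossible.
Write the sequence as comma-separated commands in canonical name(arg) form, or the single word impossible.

rotate(0, -90), rotate(0, -90), rotate(0, -90)

begin: config: θ0=90°, θ1=180°
t=1 rotate(0, -90) ⇒ config: θ0=0°, θ1=180°
t=2 rotate(0, -90) ⇒ config: θ0=270°, θ1=180°
t=3 rotate(0, -90) ⇒ config: θ0=180°, θ1=180°
all 64 alternatives checked — unique.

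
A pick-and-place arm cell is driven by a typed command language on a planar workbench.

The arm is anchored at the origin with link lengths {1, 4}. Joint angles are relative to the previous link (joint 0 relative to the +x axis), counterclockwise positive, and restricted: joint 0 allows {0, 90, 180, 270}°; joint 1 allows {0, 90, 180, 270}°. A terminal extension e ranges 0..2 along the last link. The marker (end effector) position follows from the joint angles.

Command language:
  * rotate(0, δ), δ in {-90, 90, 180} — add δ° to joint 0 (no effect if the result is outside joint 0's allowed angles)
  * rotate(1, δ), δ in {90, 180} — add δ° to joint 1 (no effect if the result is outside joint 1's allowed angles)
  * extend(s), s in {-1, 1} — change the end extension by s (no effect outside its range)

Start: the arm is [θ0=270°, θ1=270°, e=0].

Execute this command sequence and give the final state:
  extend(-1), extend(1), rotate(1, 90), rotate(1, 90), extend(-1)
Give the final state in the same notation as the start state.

begin: [θ0=270°, θ1=270°, e=0]
t=1 extend(-1) ⇒ [θ0=270°, θ1=270°, e=0]
t=2 extend(1) ⇒ [θ0=270°, θ1=270°, e=1]
t=3 rotate(1, 90) ⇒ [θ0=270°, θ1=0°, e=1]
t=4 rotate(1, 90) ⇒ [θ0=270°, θ1=90°, e=1]
t=5 extend(-1) ⇒ [θ0=270°, θ1=90°, e=0]

[θ0=270°, θ1=90°, e=0]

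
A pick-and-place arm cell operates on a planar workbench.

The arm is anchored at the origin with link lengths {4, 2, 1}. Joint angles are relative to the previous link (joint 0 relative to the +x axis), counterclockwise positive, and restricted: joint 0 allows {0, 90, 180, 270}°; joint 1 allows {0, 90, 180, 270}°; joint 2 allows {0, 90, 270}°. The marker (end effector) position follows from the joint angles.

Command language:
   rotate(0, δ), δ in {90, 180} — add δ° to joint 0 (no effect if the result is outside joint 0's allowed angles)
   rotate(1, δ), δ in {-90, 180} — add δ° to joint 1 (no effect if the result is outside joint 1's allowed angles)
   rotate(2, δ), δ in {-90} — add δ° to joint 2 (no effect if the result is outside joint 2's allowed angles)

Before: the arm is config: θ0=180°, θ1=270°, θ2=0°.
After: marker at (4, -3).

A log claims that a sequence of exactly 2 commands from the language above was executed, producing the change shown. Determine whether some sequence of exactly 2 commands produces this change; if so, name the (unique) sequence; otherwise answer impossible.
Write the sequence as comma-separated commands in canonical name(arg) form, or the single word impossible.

from: config: θ0=180°, θ1=270°, θ2=0°
step 1 (rotate(0, 90)): config: θ0=270°, θ1=270°, θ2=0°
step 2 (rotate(0, 90)): config: θ0=0°, θ1=270°, θ2=0°
all 25 alternatives checked — unique.

rotate(0, 90), rotate(0, 90)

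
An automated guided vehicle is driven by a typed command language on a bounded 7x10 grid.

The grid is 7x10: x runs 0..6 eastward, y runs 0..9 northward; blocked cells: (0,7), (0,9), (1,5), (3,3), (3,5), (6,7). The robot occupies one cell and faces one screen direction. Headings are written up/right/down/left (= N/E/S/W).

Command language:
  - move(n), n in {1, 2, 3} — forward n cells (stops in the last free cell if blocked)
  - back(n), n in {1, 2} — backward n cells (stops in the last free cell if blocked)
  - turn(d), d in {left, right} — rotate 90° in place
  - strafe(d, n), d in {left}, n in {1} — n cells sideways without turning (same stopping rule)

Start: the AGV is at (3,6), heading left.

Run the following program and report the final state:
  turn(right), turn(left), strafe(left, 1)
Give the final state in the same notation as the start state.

at (3,6), heading left

from: at (3,6), heading left
[1] after turn(right): at (3,6), heading up
[2] after turn(left): at (3,6), heading left
[3] after strafe(left, 1): at (3,6), heading left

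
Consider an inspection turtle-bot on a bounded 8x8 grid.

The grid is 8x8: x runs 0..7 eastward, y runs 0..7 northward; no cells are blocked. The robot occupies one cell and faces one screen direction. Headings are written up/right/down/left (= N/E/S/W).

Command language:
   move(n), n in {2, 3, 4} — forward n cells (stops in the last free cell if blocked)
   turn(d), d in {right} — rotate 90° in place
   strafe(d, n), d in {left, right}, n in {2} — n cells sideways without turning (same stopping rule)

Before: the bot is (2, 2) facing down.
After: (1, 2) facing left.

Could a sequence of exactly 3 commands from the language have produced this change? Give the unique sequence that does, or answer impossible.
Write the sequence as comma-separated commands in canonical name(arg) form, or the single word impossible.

key: cell and facing (now W) both changed — the 3 commands mix motion and turning
from: (2, 2) facing down
step 1 (strafe(left, 2)): (4, 2) facing down
step 2 (turn(right)): (4, 2) facing left
step 3 (move(3)): (1, 2) facing left
no other 3-command option fits: unique.

strafe(left, 2), turn(right), move(3)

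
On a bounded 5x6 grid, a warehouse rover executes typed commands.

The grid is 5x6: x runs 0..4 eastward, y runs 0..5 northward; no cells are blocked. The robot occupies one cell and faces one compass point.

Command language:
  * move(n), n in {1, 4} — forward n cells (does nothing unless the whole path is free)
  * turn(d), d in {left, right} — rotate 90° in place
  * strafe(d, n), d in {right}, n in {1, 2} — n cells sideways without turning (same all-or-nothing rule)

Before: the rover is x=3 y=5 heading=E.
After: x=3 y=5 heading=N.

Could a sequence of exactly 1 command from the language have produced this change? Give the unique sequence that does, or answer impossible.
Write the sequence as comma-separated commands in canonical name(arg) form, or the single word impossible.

key: parked at (3,5) the whole time — nothing moves the robot
begin: x=3 y=5 heading=E
step 1 (turn(left)): x=3 y=5 heading=N
uniquely the one of 6 1-step routes that fits.

turn(left)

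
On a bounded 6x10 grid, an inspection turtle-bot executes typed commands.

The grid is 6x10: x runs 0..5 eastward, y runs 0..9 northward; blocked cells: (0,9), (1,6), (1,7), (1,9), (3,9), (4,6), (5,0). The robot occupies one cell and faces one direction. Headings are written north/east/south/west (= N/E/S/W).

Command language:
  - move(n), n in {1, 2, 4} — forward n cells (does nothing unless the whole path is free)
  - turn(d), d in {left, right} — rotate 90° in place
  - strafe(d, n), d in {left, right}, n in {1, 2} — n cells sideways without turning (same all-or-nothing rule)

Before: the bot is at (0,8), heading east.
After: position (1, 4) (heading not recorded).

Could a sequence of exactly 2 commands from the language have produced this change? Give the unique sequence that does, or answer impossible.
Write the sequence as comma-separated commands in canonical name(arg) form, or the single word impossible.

impossible

checked all 2-command options: none fits.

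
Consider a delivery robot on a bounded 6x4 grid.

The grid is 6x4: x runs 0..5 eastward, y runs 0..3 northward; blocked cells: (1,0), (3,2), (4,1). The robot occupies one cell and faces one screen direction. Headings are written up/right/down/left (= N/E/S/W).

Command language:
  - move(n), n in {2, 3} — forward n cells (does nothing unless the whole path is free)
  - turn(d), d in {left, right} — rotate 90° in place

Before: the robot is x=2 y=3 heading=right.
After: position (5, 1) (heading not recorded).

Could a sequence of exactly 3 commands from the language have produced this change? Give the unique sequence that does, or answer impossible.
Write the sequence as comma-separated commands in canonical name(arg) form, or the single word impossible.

key: order matters: swapping move(3) and move(2) lands elsewhere
initial: x=2 y=3 heading=right
t=1 move(3) ⇒ x=5 y=3 heading=right
t=2 turn(right) ⇒ x=5 y=3 heading=down
t=3 move(2) ⇒ x=5 y=1 heading=down
no other 3-command option fits: unique.

move(3), turn(right), move(2)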